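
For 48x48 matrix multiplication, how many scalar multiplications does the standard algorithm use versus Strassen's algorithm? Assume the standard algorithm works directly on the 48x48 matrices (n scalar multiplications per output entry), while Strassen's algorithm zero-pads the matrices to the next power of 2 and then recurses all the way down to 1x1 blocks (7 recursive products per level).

Matrix multiplication for 48x48 matrices:

Strassen's algorithm requires power-of-2 dimensions. Pad 48x48 to 64x64 (next power of 2).

Standard algorithm: 48^3 = 110592 multiplications
Strassen's algorithm: 7^(log2(64)) = 7^6 = 117649 multiplications
Difference: 110592 - 117649 = -7057 (Strassen uses MORE here due to padding overhead — for small or just-over-power-of-2 n, padding can outweigh the per-level savings)

Standard: 110592 multiplications (48^3). Strassen: 117649 multiplications (7^6, after padding to 64x64). Strassen reduces 8 recursive multiplications to 7 at each level.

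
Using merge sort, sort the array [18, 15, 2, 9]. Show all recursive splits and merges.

Merge sort trace:

Split: [18, 15, 2, 9] -> [18, 15] and [2, 9]
  Split: [18, 15] -> [18] and [15]
  Merge: [18] + [15] -> [15, 18]
  Split: [2, 9] -> [2] and [9]
  Merge: [2] + [9] -> [2, 9]
Merge: [15, 18] + [2, 9] -> [2, 9, 15, 18]

Final sorted array: [2, 9, 15, 18]

The merge sort proceeds by recursively splitting the array and merging sorted halves.
After all merges, the sorted array is [2, 9, 15, 18].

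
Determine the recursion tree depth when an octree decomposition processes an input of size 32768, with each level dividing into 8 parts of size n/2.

For divide and conquer with division factor 2:

Problem sizes at each level:
Level 0: 32768
Level 1: 16384
Level 2: 8192
Level 3: 4096
Level 4: 2048
Level 5: 1024
Level 6: 512
Level 7: 256
Level 8: 128
Level 9: 64
Level 10: 32
Level 11: 16
Level 12: 8
Level 13: 4
Level 14: 2
Level 15: 1

The root is level 0 and the size-1 base case is level 15 (the tree spans levels 0 through 15, i.e. 16 levels counting the root), so the depth is the number of divisions: log_2(32768) = 15

The recursion tree depth is log_2(32768) = 15. At each level, the problem size is divided by 2, so it takes 15 divisions to reduce to a base case of size 1. The algorithm makes 8 recursive calls at each level.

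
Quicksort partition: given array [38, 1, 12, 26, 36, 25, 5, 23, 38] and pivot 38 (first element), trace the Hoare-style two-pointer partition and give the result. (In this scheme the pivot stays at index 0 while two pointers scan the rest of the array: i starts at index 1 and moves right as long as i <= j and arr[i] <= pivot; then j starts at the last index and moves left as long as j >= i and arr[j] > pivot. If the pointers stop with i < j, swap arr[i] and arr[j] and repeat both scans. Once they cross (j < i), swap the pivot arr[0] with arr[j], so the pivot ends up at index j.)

Hoare-style two-pointer partition with pivot = 38:

Initial array: [38, 1, 12, 26, 36, 25, 5, 23, 38]

Pointers start at i = 1, j = 8.
i ends at 9, j ends at 8: the pointers have crossed (j < i), so scanning stops.

Swap pivot arr[0] with arr[8] to place pivot at position 8: [38, 1, 12, 26, 36, 25, 5, 23, 38]
Pivot position: 8

After partitioning with pivot 38, the array becomes [38, 1, 12, 26, 36, 25, 5, 23, 38]. The pivot is placed at index 8. All elements to the left of the pivot are <= 38, and all elements to the right are > 38.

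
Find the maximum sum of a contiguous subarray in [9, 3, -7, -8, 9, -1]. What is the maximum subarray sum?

Using Kadane's algorithm on [9, 3, -7, -8, 9, -1]:

Scanning through the array:
Position 1 (value 3): max_ending_here = 12, max_so_far = 12
Position 2 (value -7): max_ending_here = 5, max_so_far = 12
Position 3 (value -8): max_ending_here = -3, max_so_far = 12
Position 4 (value 9): max_ending_here = 9, max_so_far = 12
Position 5 (value -1): max_ending_here = 8, max_so_far = 12

Maximum subarray: [9, 3]
Maximum sum: 12

The maximum subarray is [9, 3] with sum 12. This subarray runs from index 0 to index 1.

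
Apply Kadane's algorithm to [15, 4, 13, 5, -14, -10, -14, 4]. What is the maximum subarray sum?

Using Kadane's algorithm on [15, 4, 13, 5, -14, -10, -14, 4]:

Scanning through the array:
Position 1 (value 4): max_ending_here = 19, max_so_far = 19
Position 2 (value 13): max_ending_here = 32, max_so_far = 32
Position 3 (value 5): max_ending_here = 37, max_so_far = 37
Position 4 (value -14): max_ending_here = 23, max_so_far = 37
Position 5 (value -10): max_ending_here = 13, max_so_far = 37
Position 6 (value -14): max_ending_here = -1, max_so_far = 37
Position 7 (value 4): max_ending_here = 4, max_so_far = 37

Maximum subarray: [15, 4, 13, 5]
Maximum sum: 37

The maximum subarray is [15, 4, 13, 5] with sum 37. This subarray runs from index 0 to index 3.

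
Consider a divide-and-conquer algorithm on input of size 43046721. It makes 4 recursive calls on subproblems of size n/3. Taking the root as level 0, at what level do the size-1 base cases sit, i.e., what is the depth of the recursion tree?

For divide and conquer with division factor 3:

Problem sizes at each level:
Level 0: 43046721
Level 1: 14348907
Level 2: 4782969
Level 3: 1594323
Level 4: 531441
Level 5: 177147
Level 6: 59049
Level 7: 19683
Level 8: 6561
Level 9: 2187
Level 10: 729
Level 11: 243
Level 12: 81
Level 13: 27
Level 14: 9
Level 15: 3
Level 16: 1

The root is level 0 and the size-1 base case is level 16 (the tree spans levels 0 through 16, i.e. 17 levels counting the root), so the depth is the number of divisions: log_3(43046721) = 16

The recursion tree depth is log_3(43046721) = 16. At each level, the problem size is divided by 3, so it takes 16 divisions to reduce to a base case of size 1. The algorithm makes 4 recursive calls at each level.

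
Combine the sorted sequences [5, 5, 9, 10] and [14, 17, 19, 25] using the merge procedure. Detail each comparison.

Merging process:

Compare 5 vs 14: take 5 from left. Merged: [5]
Compare 5 vs 14: take 5 from left. Merged: [5, 5]
Compare 9 vs 14: take 9 from left. Merged: [5, 5, 9]
Compare 10 vs 14: take 10 from left. Merged: [5, 5, 9, 10]
Append remaining from right: [14, 17, 19, 25]. Merged: [5, 5, 9, 10, 14, 17, 19, 25]

Final merged array: [5, 5, 9, 10, 14, 17, 19, 25]
Total comparisons: 4

The merged array is [5, 5, 9, 10, 14, 17, 19, 25], requiring 4 comparisons. The merge step runs in O(n) time where n is the total number of elements.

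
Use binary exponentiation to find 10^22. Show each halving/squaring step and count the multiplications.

Computing 10^22 by squaring (build up from 10^1; each line after the first costs one multiplication):

10^1 = 10
10^2 = (10^1)^2 = 10^2 = 100
10^4 = (10^2)^2 = 100^2 = 10000
10^5 = 10 * 10^4 = 10 * 10000 = 100000
10^10 = (10^5)^2 = 100000^2 = 10000000000
10^11 = 10 * 10^10 = 10 * 10000000000 = 100000000000
10^22 = (10^11)^2 = 100000000000^2 = 10000000000000000000000

Result: 10000000000000000000000
Multiplications needed: 6 (6 lines after 10^1)

10^22 = 10000000000000000000000. Using exponentiation by squaring, this requires 6 multiplications. The key idea: if the exponent is even, square the half-power; if odd, multiply by the base once.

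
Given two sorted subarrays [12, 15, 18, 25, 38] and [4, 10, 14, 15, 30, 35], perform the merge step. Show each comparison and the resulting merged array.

Merging process:

Compare 12 vs 4: take 4 from right. Merged: [4]
Compare 12 vs 10: take 10 from right. Merged: [4, 10]
Compare 12 vs 14: take 12 from left. Merged: [4, 10, 12]
Compare 15 vs 14: take 14 from right. Merged: [4, 10, 12, 14]
Compare 15 vs 15: take 15 from left. Merged: [4, 10, 12, 14, 15]
Compare 18 vs 15: take 15 from right. Merged: [4, 10, 12, 14, 15, 15]
Compare 18 vs 30: take 18 from left. Merged: [4, 10, 12, 14, 15, 15, 18]
Compare 25 vs 30: take 25 from left. Merged: [4, 10, 12, 14, 15, 15, 18, 25]
Compare 38 vs 30: take 30 from right. Merged: [4, 10, 12, 14, 15, 15, 18, 25, 30]
Compare 38 vs 35: take 35 from right. Merged: [4, 10, 12, 14, 15, 15, 18, 25, 30, 35]
Append remaining from left: [38]. Merged: [4, 10, 12, 14, 15, 15, 18, 25, 30, 35, 38]

Final merged array: [4, 10, 12, 14, 15, 15, 18, 25, 30, 35, 38]
Total comparisons: 10

The merged array is [4, 10, 12, 14, 15, 15, 18, 25, 30, 35, 38], requiring 10 comparisons. The merge step runs in O(n) time where n is the total number of elements.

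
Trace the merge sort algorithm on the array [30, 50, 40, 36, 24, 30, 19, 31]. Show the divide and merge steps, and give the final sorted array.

Merge sort trace:

Split: [30, 50, 40, 36, 24, 30, 19, 31] -> [30, 50, 40, 36] and [24, 30, 19, 31]
  Split: [30, 50, 40, 36] -> [30, 50] and [40, 36]
    Split: [30, 50] -> [30] and [50]
    Merge: [30] + [50] -> [30, 50]
    Split: [40, 36] -> [40] and [36]
    Merge: [40] + [36] -> [36, 40]
  Merge: [30, 50] + [36, 40] -> [30, 36, 40, 50]
  Split: [24, 30, 19, 31] -> [24, 30] and [19, 31]
    Split: [24, 30] -> [24] and [30]
    Merge: [24] + [30] -> [24, 30]
    Split: [19, 31] -> [19] and [31]
    Merge: [19] + [31] -> [19, 31]
  Merge: [24, 30] + [19, 31] -> [19, 24, 30, 31]
Merge: [30, 36, 40, 50] + [19, 24, 30, 31] -> [19, 24, 30, 30, 31, 36, 40, 50]

Final sorted array: [19, 24, 30, 30, 31, 36, 40, 50]

The merge sort proceeds by recursively splitting the array and merging sorted halves.
After all merges, the sorted array is [19, 24, 30, 30, 31, 36, 40, 50].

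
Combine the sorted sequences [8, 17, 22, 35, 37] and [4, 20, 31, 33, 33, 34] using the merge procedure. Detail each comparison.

Merging process:

Compare 8 vs 4: take 4 from right. Merged: [4]
Compare 8 vs 20: take 8 from left. Merged: [4, 8]
Compare 17 vs 20: take 17 from left. Merged: [4, 8, 17]
Compare 22 vs 20: take 20 from right. Merged: [4, 8, 17, 20]
Compare 22 vs 31: take 22 from left. Merged: [4, 8, 17, 20, 22]
Compare 35 vs 31: take 31 from right. Merged: [4, 8, 17, 20, 22, 31]
Compare 35 vs 33: take 33 from right. Merged: [4, 8, 17, 20, 22, 31, 33]
Compare 35 vs 33: take 33 from right. Merged: [4, 8, 17, 20, 22, 31, 33, 33]
Compare 35 vs 34: take 34 from right. Merged: [4, 8, 17, 20, 22, 31, 33, 33, 34]
Append remaining from left: [35, 37]. Merged: [4, 8, 17, 20, 22, 31, 33, 33, 34, 35, 37]

Final merged array: [4, 8, 17, 20, 22, 31, 33, 33, 34, 35, 37]
Total comparisons: 9

The merged array is [4, 8, 17, 20, 22, 31, 33, 33, 34, 35, 37], requiring 9 comparisons. The merge step runs in O(n) time where n is the total number of elements.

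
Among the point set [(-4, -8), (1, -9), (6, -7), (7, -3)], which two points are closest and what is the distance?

Computing all pairwise distances among 4 points:

d((-4, -8), (1, -9)) = 5.099
d((-4, -8), (6, -7)) = 10.0499
d((-4, -8), (7, -3)) = 12.083
d((1, -9), (6, -7)) = 5.3852
d((1, -9), (7, -3)) = 8.4853
d((6, -7), (7, -3)) = 4.1231 <-- minimum

Closest pair: (6, -7) and (7, -3) with distance 4.1231

The closest pair is (6, -7) and (7, -3) with Euclidean distance 4.1231. For 4 points, brute-force pairwise comparison is shown above. For large n, the divide-and-conquer algorithm (sort by x, recurse on halves, check the dividing strip) achieves O(n log n).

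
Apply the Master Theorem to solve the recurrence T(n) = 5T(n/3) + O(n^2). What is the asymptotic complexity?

Master Theorem for T(n) = 5T(n/3) + O(n^2):

a = 5, b = 3, c = 2
log_b(a) = log_3(5) = 1.4650

Case 3: c = 2 > log_3(5) = 1.4650
T(n) = O(n^2) = O(n^2)

For T(n) = 5T(n/3) + O(n^2): log_3(5) = 1.4650. This is Case 3 of the Master Theorem (c > log_b(a), work dominated by root), giving O(n^2).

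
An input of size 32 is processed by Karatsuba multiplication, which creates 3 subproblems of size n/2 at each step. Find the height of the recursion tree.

For divide and conquer with division factor 2:

Problem sizes at each level:
Level 0: 32
Level 1: 16
Level 2: 8
Level 3: 4
Level 4: 2
Level 5: 1

The root is level 0 and the size-1 base case is level 5 (the tree spans levels 0 through 5, i.e. 6 levels counting the root), so the depth is the number of divisions: log_2(32) = 5

The recursion tree depth is log_2(32) = 5. At each level, the problem size is divided by 2, so it takes 5 divisions to reduce to a base case of size 1. The algorithm makes 3 recursive calls at each level.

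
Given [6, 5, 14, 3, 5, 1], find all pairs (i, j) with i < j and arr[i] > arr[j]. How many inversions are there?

Finding inversions in [6, 5, 14, 3, 5, 1]:

(0, 1): arr[0]=6 > arr[1]=5
(0, 3): arr[0]=6 > arr[3]=3
(0, 4): arr[0]=6 > arr[4]=5
(0, 5): arr[0]=6 > arr[5]=1
(1, 3): arr[1]=5 > arr[3]=3
(1, 5): arr[1]=5 > arr[5]=1
(2, 3): arr[2]=14 > arr[3]=3
(2, 4): arr[2]=14 > arr[4]=5
(2, 5): arr[2]=14 > arr[5]=1
(3, 5): arr[3]=3 > arr[5]=1
(4, 5): arr[4]=5 > arr[5]=1

Total inversions: 11

The array has 11 inversion(s): (0,1), (0,3), (0,4), (0,5), (1,3), (1,5), (2,3), (2,4), (2,5), (3,5), (4,5). Each pair (i,j) satisfies i < j and arr[i] > arr[j].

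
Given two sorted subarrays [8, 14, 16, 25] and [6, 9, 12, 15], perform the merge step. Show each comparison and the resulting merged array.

Merging process:

Compare 8 vs 6: take 6 from right. Merged: [6]
Compare 8 vs 9: take 8 from left. Merged: [6, 8]
Compare 14 vs 9: take 9 from right. Merged: [6, 8, 9]
Compare 14 vs 12: take 12 from right. Merged: [6, 8, 9, 12]
Compare 14 vs 15: take 14 from left. Merged: [6, 8, 9, 12, 14]
Compare 16 vs 15: take 15 from right. Merged: [6, 8, 9, 12, 14, 15]
Append remaining from left: [16, 25]. Merged: [6, 8, 9, 12, 14, 15, 16, 25]

Final merged array: [6, 8, 9, 12, 14, 15, 16, 25]
Total comparisons: 6

The merged array is [6, 8, 9, 12, 14, 15, 16, 25], requiring 6 comparisons. The merge step runs in O(n) time where n is the total number of elements.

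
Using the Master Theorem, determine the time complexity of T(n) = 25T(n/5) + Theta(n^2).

Master Theorem for T(n) = 25T(n/5) + O(n^2):

a = 25, b = 5, c = 2
log_b(a) = log_5(25) = 2.0000

Case 2: c = 2 = log_5(25) = 2.0000
T(n) = O(n^2 log n) = O(n^2 log n)

For T(n) = 25T(n/5) + O(n^2): log_5(25) = 2.0000. This is Case 2 of the Master Theorem (c = log_b(a), equal work at all levels), giving O(n^2 log n).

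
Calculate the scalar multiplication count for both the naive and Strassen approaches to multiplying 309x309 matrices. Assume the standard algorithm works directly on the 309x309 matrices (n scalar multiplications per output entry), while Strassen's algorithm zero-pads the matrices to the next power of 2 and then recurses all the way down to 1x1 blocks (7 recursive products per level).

Matrix multiplication for 309x309 matrices:

Strassen's algorithm requires power-of-2 dimensions. Pad 309x309 to 512x512 (next power of 2).

Standard algorithm: 309^3 = 29503629 multiplications
Strassen's algorithm: 7^(log2(512)) = 7^9 = 40353607 multiplications
Difference: 29503629 - 40353607 = -10849978 (Strassen uses MORE here due to padding overhead — for small or just-over-power-of-2 n, padding can outweigh the per-level savings)

Standard: 29503629 multiplications (309^3). Strassen: 40353607 multiplications (7^9, after padding to 512x512). Strassen reduces 8 recursive multiplications to 7 at each level.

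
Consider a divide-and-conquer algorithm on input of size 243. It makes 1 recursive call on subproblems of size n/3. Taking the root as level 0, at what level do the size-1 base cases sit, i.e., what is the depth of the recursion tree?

For divide and conquer with division factor 3:

Problem sizes at each level:
Level 0: 243
Level 1: 81
Level 2: 27
Level 3: 9
Level 4: 3
Level 5: 1

The root is level 0 and the size-1 base case is level 5 (the tree spans levels 0 through 5, i.e. 6 levels counting the root), so the depth is the number of divisions: log_3(243) = 5

The recursion tree depth is log_3(243) = 5. At each level, the problem size is divided by 3, so it takes 5 divisions to reduce to a base case of size 1. The algorithm makes 1 recursive call at each level.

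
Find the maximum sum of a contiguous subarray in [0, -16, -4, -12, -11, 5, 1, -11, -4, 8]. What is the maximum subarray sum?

Using Kadane's algorithm on [0, -16, -4, -12, -11, 5, 1, -11, -4, 8]:

Scanning through the array:
Position 1 (value -16): max_ending_here = -16, max_so_far = 0
Position 2 (value -4): max_ending_here = -4, max_so_far = 0
Position 3 (value -12): max_ending_here = -12, max_so_far = 0
Position 4 (value -11): max_ending_here = -11, max_so_far = 0
Position 5 (value 5): max_ending_here = 5, max_so_far = 5
Position 6 (value 1): max_ending_here = 6, max_so_far = 6
Position 7 (value -11): max_ending_here = -5, max_so_far = 6
Position 8 (value -4): max_ending_here = -4, max_so_far = 6
Position 9 (value 8): max_ending_here = 8, max_so_far = 8

Maximum subarray: [8]
Maximum sum: 8

The maximum subarray is [8] with sum 8. This subarray runs from index 9 to index 9.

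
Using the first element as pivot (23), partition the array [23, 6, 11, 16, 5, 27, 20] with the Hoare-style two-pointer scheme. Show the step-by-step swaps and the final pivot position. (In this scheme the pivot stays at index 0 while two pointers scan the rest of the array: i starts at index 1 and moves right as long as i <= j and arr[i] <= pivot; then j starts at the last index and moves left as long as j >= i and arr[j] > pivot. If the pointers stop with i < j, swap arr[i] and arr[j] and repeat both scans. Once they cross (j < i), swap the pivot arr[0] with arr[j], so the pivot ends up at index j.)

Hoare-style two-pointer partition with pivot = 23:

Initial array: [23, 6, 11, 16, 5, 27, 20]

Pointers start at i = 1, j = 6.
i stops at index 5 (arr[5]=27 > 23), j stops at index 6 (arr[6]=20 <= 23): swap arr[5] and arr[6], array becomes [23, 6, 11, 16, 5, 20, 27]
i ends at 6, j ends at 5: the pointers have crossed (j < i), so scanning stops.

Swap pivot arr[0] with arr[5] to place pivot at position 5: [20, 6, 11, 16, 5, 23, 27]
Pivot position: 5

After partitioning with pivot 23, the array becomes [20, 6, 11, 16, 5, 23, 27]. The pivot is placed at index 5. All elements to the left of the pivot are <= 23, and all elements to the right are > 23.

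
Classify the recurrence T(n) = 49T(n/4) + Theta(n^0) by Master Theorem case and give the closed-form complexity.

Master Theorem for T(n) = 49T(n/4) + O(n^0):

a = 49, b = 4, c = 0
log_b(a) = log_4(49) = 2.8074

Case 1: c = 0 < log_4(49) = 2.8074
T(n) = O(n^(log_4 49))

For T(n) = 49T(n/4) + O(n^0): log_4(49) = 2.8074. This is Case 1 of the Master Theorem (c < log_b(a), work dominated by leaves), giving O(n^(log_4 49)).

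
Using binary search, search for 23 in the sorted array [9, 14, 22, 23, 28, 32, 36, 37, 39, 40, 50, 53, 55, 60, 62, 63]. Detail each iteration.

Binary search for 23 in [9, 14, 22, 23, 28, 32, 36, 37, 39, 40, 50, 53, 55, 60, 62, 63]:

lo=0, hi=15, mid=7, arr[mid]=37 -> 37 > 23, search left half
lo=0, hi=6, mid=3, arr[mid]=23 -> Found target at index 3!

Binary search finds 23 at index 3 after 2 comparisons. The search repeatedly halves the search space by comparing with the middle element.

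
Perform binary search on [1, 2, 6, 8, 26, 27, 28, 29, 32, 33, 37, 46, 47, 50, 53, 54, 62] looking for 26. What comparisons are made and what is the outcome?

Binary search for 26 in [1, 2, 6, 8, 26, 27, 28, 29, 32, 33, 37, 46, 47, 50, 53, 54, 62]:

lo=0, hi=16, mid=8, arr[mid]=32 -> 32 > 26, search left half
lo=0, hi=7, mid=3, arr[mid]=8 -> 8 < 26, search right half
lo=4, hi=7, mid=5, arr[mid]=27 -> 27 > 26, search left half
lo=4, hi=4, mid=4, arr[mid]=26 -> Found target at index 4!

Binary search finds 26 at index 4 after 4 comparisons. The search repeatedly halves the search space by comparing with the middle element.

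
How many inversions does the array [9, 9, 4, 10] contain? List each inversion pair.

Finding inversions in [9, 9, 4, 10]:

(0, 2): arr[0]=9 > arr[2]=4
(1, 2): arr[1]=9 > arr[2]=4

Total inversions: 2

The array has 2 inversion(s): (0,2), (1,2). Each pair (i,j) satisfies i < j and arr[i] > arr[j].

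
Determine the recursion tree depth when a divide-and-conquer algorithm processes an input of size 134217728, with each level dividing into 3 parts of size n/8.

For divide and conquer with division factor 8:

Problem sizes at each level:
Level 0: 134217728
Level 1: 16777216
Level 2: 2097152
Level 3: 262144
Level 4: 32768
Level 5: 4096
Level 6: 512
Level 7: 64
Level 8: 8
Level 9: 1

The root is level 0 and the size-1 base case is level 9 (the tree spans levels 0 through 9, i.e. 10 levels counting the root), so the depth is the number of divisions: log_8(134217728) = 9

The recursion tree depth is log_8(134217728) = 9. At each level, the problem size is divided by 8, so it takes 9 divisions to reduce to a base case of size 1. The algorithm makes 3 recursive calls at each level.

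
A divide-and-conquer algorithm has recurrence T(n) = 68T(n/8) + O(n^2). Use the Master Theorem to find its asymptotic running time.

Master Theorem for T(n) = 68T(n/8) + O(n^2):

a = 68, b = 8, c = 2
log_b(a) = log_8(68) = 2.0292

Case 1: c = 2 < log_8(68) = 2.0292
T(n) = O(n^(log_8 68))

For T(n) = 68T(n/8) + O(n^2): log_8(68) = 2.0292. This is Case 1 of the Master Theorem (c < log_b(a), work dominated by leaves), giving O(n^(log_8 68)).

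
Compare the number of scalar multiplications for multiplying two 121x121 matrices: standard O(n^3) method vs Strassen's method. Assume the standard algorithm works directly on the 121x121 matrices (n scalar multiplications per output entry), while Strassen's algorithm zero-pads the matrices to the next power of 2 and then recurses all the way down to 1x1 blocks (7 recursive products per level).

Matrix multiplication for 121x121 matrices:

Strassen's algorithm requires power-of-2 dimensions. Pad 121x121 to 128x128 (next power of 2).

Standard algorithm: 121^3 = 1771561 multiplications
Strassen's algorithm: 7^(log2(128)) = 7^7 = 823543 multiplications
Savings: 1771561 - 823543 = 948018 multiplications

Standard: 1771561 multiplications (121^3). Strassen: 823543 multiplications (7^7, after padding to 128x128). Strassen reduces 8 recursive multiplications to 7 at each level.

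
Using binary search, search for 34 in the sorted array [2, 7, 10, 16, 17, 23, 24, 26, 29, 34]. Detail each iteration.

Binary search for 34 in [2, 7, 10, 16, 17, 23, 24, 26, 29, 34]:

lo=0, hi=9, mid=4, arr[mid]=17 -> 17 < 34, search right half
lo=5, hi=9, mid=7, arr[mid]=26 -> 26 < 34, search right half
lo=8, hi=9, mid=8, arr[mid]=29 -> 29 < 34, search right half
lo=9, hi=9, mid=9, arr[mid]=34 -> Found target at index 9!

Binary search finds 34 at index 9 after 4 comparisons. The search repeatedly halves the search space by comparing with the middle element.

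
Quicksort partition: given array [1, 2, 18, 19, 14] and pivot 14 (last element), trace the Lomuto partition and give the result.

Lomuto partition with pivot = 14:

Initial array: [1, 2, 18, 19, 14]

arr[0]=1 <= 14: swap with position 0, array becomes [1, 2, 18, 19, 14]
arr[1]=2 <= 14: swap with position 1, array becomes [1, 2, 18, 19, 14]
arr[2]=18 > 14: no swap
arr[3]=19 > 14: no swap

Place pivot at position 2: [1, 2, 14, 19, 18]
Pivot position: 2

After partitioning with pivot 14, the array becomes [1, 2, 14, 19, 18]. The pivot is placed at index 2. All elements to the left of the pivot are <= 14, and all elements to the right are > 14.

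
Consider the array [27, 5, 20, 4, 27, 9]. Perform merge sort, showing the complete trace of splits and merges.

Merge sort trace:

Split: [27, 5, 20, 4, 27, 9] -> [27, 5, 20] and [4, 27, 9]
  Split: [27, 5, 20] -> [27] and [5, 20]
    Split: [5, 20] -> [5] and [20]
    Merge: [5] + [20] -> [5, 20]
  Merge: [27] + [5, 20] -> [5, 20, 27]
  Split: [4, 27, 9] -> [4] and [27, 9]
    Split: [27, 9] -> [27] and [9]
    Merge: [27] + [9] -> [9, 27]
  Merge: [4] + [9, 27] -> [4, 9, 27]
Merge: [5, 20, 27] + [4, 9, 27] -> [4, 5, 9, 20, 27, 27]

Final sorted array: [4, 5, 9, 20, 27, 27]

The merge sort proceeds by recursively splitting the array and merging sorted halves.
After all merges, the sorted array is [4, 5, 9, 20, 27, 27].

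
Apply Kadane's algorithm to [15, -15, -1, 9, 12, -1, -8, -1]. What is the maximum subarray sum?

Using Kadane's algorithm on [15, -15, -1, 9, 12, -1, -8, -1]:

Scanning through the array:
Position 1 (value -15): max_ending_here = 0, max_so_far = 15
Position 2 (value -1): max_ending_here = -1, max_so_far = 15
Position 3 (value 9): max_ending_here = 9, max_so_far = 15
Position 4 (value 12): max_ending_here = 21, max_so_far = 21
Position 5 (value -1): max_ending_here = 20, max_so_far = 21
Position 6 (value -8): max_ending_here = 12, max_so_far = 21
Position 7 (value -1): max_ending_here = 11, max_so_far = 21

Maximum subarray: [9, 12]
Maximum sum: 21

The maximum subarray is [9, 12] with sum 21. This subarray runs from index 3 to index 4.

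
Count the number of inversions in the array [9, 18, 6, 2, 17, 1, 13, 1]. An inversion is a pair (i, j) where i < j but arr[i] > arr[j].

Finding inversions in [9, 18, 6, 2, 17, 1, 13, 1]:

(0, 2): arr[0]=9 > arr[2]=6
(0, 3): arr[0]=9 > arr[3]=2
(0, 5): arr[0]=9 > arr[5]=1
(0, 7): arr[0]=9 > arr[7]=1
(1, 2): arr[1]=18 > arr[2]=6
(1, 3): arr[1]=18 > arr[3]=2
(1, 4): arr[1]=18 > arr[4]=17
(1, 5): arr[1]=18 > arr[5]=1
(1, 6): arr[1]=18 > arr[6]=13
(1, 7): arr[1]=18 > arr[7]=1
(2, 3): arr[2]=6 > arr[3]=2
(2, 5): arr[2]=6 > arr[5]=1
(2, 7): arr[2]=6 > arr[7]=1
(3, 5): arr[3]=2 > arr[5]=1
(3, 7): arr[3]=2 > arr[7]=1
(4, 5): arr[4]=17 > arr[5]=1
(4, 6): arr[4]=17 > arr[6]=13
(4, 7): arr[4]=17 > arr[7]=1
(6, 7): arr[6]=13 > arr[7]=1

Total inversions: 19

The array has 19 inversion(s): (0,2), (0,3), (0,5), (0,7), (1,2), (1,3), (1,4), (1,5), (1,6), (1,7), (2,3), (2,5), (2,7), (3,5), (3,7), (4,5), (4,6), (4,7), (6,7). Each pair (i,j) satisfies i < j and arr[i] > arr[j].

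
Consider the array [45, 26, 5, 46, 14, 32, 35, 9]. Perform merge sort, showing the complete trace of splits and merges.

Merge sort trace:

Split: [45, 26, 5, 46, 14, 32, 35, 9] -> [45, 26, 5, 46] and [14, 32, 35, 9]
  Split: [45, 26, 5, 46] -> [45, 26] and [5, 46]
    Split: [45, 26] -> [45] and [26]
    Merge: [45] + [26] -> [26, 45]
    Split: [5, 46] -> [5] and [46]
    Merge: [5] + [46] -> [5, 46]
  Merge: [26, 45] + [5, 46] -> [5, 26, 45, 46]
  Split: [14, 32, 35, 9] -> [14, 32] and [35, 9]
    Split: [14, 32] -> [14] and [32]
    Merge: [14] + [32] -> [14, 32]
    Split: [35, 9] -> [35] and [9]
    Merge: [35] + [9] -> [9, 35]
  Merge: [14, 32] + [9, 35] -> [9, 14, 32, 35]
Merge: [5, 26, 45, 46] + [9, 14, 32, 35] -> [5, 9, 14, 26, 32, 35, 45, 46]

Final sorted array: [5, 9, 14, 26, 32, 35, 45, 46]

The merge sort proceeds by recursively splitting the array and merging sorted halves.
After all merges, the sorted array is [5, 9, 14, 26, 32, 35, 45, 46].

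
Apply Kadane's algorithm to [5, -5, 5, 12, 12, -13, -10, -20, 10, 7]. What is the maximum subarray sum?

Using Kadane's algorithm on [5, -5, 5, 12, 12, -13, -10, -20, 10, 7]:

Scanning through the array:
Position 1 (value -5): max_ending_here = 0, max_so_far = 5
Position 2 (value 5): max_ending_here = 5, max_so_far = 5
Position 3 (value 12): max_ending_here = 17, max_so_far = 17
Position 4 (value 12): max_ending_here = 29, max_so_far = 29
Position 5 (value -13): max_ending_here = 16, max_so_far = 29
Position 6 (value -10): max_ending_here = 6, max_so_far = 29
Position 7 (value -20): max_ending_here = -14, max_so_far = 29
Position 8 (value 10): max_ending_here = 10, max_so_far = 29
Position 9 (value 7): max_ending_here = 17, max_so_far = 29

Maximum subarray: [5, -5, 5, 12, 12]
Maximum sum: 29

The maximum subarray is [5, -5, 5, 12, 12] with sum 29. This subarray runs from index 0 to index 4.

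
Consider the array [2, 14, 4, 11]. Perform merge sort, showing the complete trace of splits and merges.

Merge sort trace:

Split: [2, 14, 4, 11] -> [2, 14] and [4, 11]
  Split: [2, 14] -> [2] and [14]
  Merge: [2] + [14] -> [2, 14]
  Split: [4, 11] -> [4] and [11]
  Merge: [4] + [11] -> [4, 11]
Merge: [2, 14] + [4, 11] -> [2, 4, 11, 14]

Final sorted array: [2, 4, 11, 14]

The merge sort proceeds by recursively splitting the array and merging sorted halves.
After all merges, the sorted array is [2, 4, 11, 14].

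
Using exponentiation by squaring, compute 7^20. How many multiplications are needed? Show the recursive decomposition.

Computing 7^20 by squaring (build up from 7^1; each line after the first costs one multiplication):

7^1 = 7
7^2 = (7^1)^2 = 7^2 = 49
7^4 = (7^2)^2 = 49^2 = 2401
7^5 = 7 * 7^4 = 7 * 2401 = 16807
7^10 = (7^5)^2 = 16807^2 = 282475249
7^20 = (7^10)^2 = 282475249^2 = 79792266297612001

Result: 79792266297612001
Multiplications needed: 5 (5 lines after 7^1)

7^20 = 79792266297612001. Using exponentiation by squaring, this requires 5 multiplications. The key idea: if the exponent is even, square the half-power; if odd, multiply by the base once.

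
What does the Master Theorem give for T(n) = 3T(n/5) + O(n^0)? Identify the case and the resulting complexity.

Master Theorem for T(n) = 3T(n/5) + O(n^0):

a = 3, b = 5, c = 0
log_b(a) = log_5(3) = 0.6826

Case 1: c = 0 < log_5(3) = 0.6826
T(n) = O(n^(log_5 3))

For T(n) = 3T(n/5) + O(n^0): log_5(3) = 0.6826. This is Case 1 of the Master Theorem (c < log_b(a), work dominated by leaves), giving O(n^(log_5 3)).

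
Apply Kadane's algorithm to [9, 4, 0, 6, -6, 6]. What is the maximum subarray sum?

Using Kadane's algorithm on [9, 4, 0, 6, -6, 6]:

Scanning through the array:
Position 1 (value 4): max_ending_here = 13, max_so_far = 13
Position 2 (value 0): max_ending_here = 13, max_so_far = 13
Position 3 (value 6): max_ending_here = 19, max_so_far = 19
Position 4 (value -6): max_ending_here = 13, max_so_far = 19
Position 5 (value 6): max_ending_here = 19, max_so_far = 19

Maximum subarray: [9, 4, 0, 6]
Maximum sum: 19

The maximum subarray is [9, 4, 0, 6] with sum 19. This subarray runs from index 0 to index 3.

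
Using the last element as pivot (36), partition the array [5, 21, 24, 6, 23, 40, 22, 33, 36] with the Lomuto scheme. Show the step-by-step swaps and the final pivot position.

Lomuto partition with pivot = 36:

Initial array: [5, 21, 24, 6, 23, 40, 22, 33, 36]

arr[0]=5 <= 36: swap with position 0, array becomes [5, 21, 24, 6, 23, 40, 22, 33, 36]
arr[1]=21 <= 36: swap with position 1, array becomes [5, 21, 24, 6, 23, 40, 22, 33, 36]
arr[2]=24 <= 36: swap with position 2, array becomes [5, 21, 24, 6, 23, 40, 22, 33, 36]
arr[3]=6 <= 36: swap with position 3, array becomes [5, 21, 24, 6, 23, 40, 22, 33, 36]
arr[4]=23 <= 36: swap with position 4, array becomes [5, 21, 24, 6, 23, 40, 22, 33, 36]
arr[5]=40 > 36: no swap
arr[6]=22 <= 36: swap with position 5, array becomes [5, 21, 24, 6, 23, 22, 40, 33, 36]
arr[7]=33 <= 36: swap with position 6, array becomes [5, 21, 24, 6, 23, 22, 33, 40, 36]

Place pivot at position 7: [5, 21, 24, 6, 23, 22, 33, 36, 40]
Pivot position: 7

After partitioning with pivot 36, the array becomes [5, 21, 24, 6, 23, 22, 33, 36, 40]. The pivot is placed at index 7. All elements to the left of the pivot are <= 36, and all elements to the right are > 36.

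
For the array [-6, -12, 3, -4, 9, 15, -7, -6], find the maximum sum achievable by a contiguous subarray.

Using Kadane's algorithm on [-6, -12, 3, -4, 9, 15, -7, -6]:

Scanning through the array:
Position 1 (value -12): max_ending_here = -12, max_so_far = -6
Position 2 (value 3): max_ending_here = 3, max_so_far = 3
Position 3 (value -4): max_ending_here = -1, max_so_far = 3
Position 4 (value 9): max_ending_here = 9, max_so_far = 9
Position 5 (value 15): max_ending_here = 24, max_so_far = 24
Position 6 (value -7): max_ending_here = 17, max_so_far = 24
Position 7 (value -6): max_ending_here = 11, max_so_far = 24

Maximum subarray: [9, 15]
Maximum sum: 24

The maximum subarray is [9, 15] with sum 24. This subarray runs from index 4 to index 5.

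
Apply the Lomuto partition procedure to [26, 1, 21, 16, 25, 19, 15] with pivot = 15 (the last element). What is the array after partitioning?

Lomuto partition with pivot = 15:

Initial array: [26, 1, 21, 16, 25, 19, 15]

arr[0]=26 > 15: no swap
arr[1]=1 <= 15: swap with position 0, array becomes [1, 26, 21, 16, 25, 19, 15]
arr[2]=21 > 15: no swap
arr[3]=16 > 15: no swap
arr[4]=25 > 15: no swap
arr[5]=19 > 15: no swap

Place pivot at position 1: [1, 15, 21, 16, 25, 19, 26]
Pivot position: 1

After partitioning with pivot 15, the array becomes [1, 15, 21, 16, 25, 19, 26]. The pivot is placed at index 1. All elements to the left of the pivot are <= 15, and all elements to the right are > 15.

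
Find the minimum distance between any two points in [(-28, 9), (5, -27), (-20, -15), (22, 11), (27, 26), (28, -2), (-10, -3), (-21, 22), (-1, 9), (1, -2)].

Computing all pairwise distances among 10 points:

d((-28, 9), (5, -27)) = 48.8365
d((-28, 9), (-20, -15)) = 25.2982
d((-28, 9), (22, 11)) = 50.04
d((-28, 9), (27, 26)) = 57.5674
d((-28, 9), (28, -2)) = 57.0701
d((-28, 9), (-10, -3)) = 21.6333
d((-28, 9), (-21, 22)) = 14.7648
d((-28, 9), (-1, 9)) = 27.0
d((-28, 9), (1, -2)) = 31.0161
d((5, -27), (-20, -15)) = 27.7308
d((5, -27), (22, 11)) = 41.6293
d((5, -27), (27, 26)) = 57.3847
d((5, -27), (28, -2)) = 33.9706
d((5, -27), (-10, -3)) = 28.3019
d((5, -27), (-21, 22)) = 55.4707
d((5, -27), (-1, 9)) = 36.4966
d((5, -27), (1, -2)) = 25.318
d((-20, -15), (22, 11)) = 49.3964
d((-20, -15), (27, 26)) = 62.3699
d((-20, -15), (28, -2)) = 49.7293
d((-20, -15), (-10, -3)) = 15.6205
d((-20, -15), (-21, 22)) = 37.0135
d((-20, -15), (-1, 9)) = 30.6105
d((-20, -15), (1, -2)) = 24.6982
d((22, 11), (27, 26)) = 15.8114
d((22, 11), (28, -2)) = 14.3178
d((22, 11), (-10, -3)) = 34.9285
d((22, 11), (-21, 22)) = 44.3847
d((22, 11), (-1, 9)) = 23.0868
d((22, 11), (1, -2)) = 24.6982
d((27, 26), (28, -2)) = 28.0179
d((27, 26), (-10, -3)) = 47.0106
d((27, 26), (-21, 22)) = 48.1664
d((27, 26), (-1, 9)) = 32.7567
d((27, 26), (1, -2)) = 38.2099
d((28, -2), (-10, -3)) = 38.0132
d((28, -2), (-21, 22)) = 54.5619
d((28, -2), (-1, 9)) = 31.0161
d((28, -2), (1, -2)) = 27.0
d((-10, -3), (-21, 22)) = 27.313
d((-10, -3), (-1, 9)) = 15.0
d((-10, -3), (1, -2)) = 11.0454 <-- minimum
d((-21, 22), (-1, 9)) = 23.8537
d((-21, 22), (1, -2)) = 32.5576
d((-1, 9), (1, -2)) = 11.1803

Closest pair: (-10, -3) and (1, -2) with distance 11.0454

The closest pair is (-10, -3) and (1, -2) with Euclidean distance 11.0454. For 10 points, brute-force pairwise comparison is shown above. For large n, the divide-and-conquer algorithm (sort by x, recurse on halves, check the dividing strip) achieves O(n log n).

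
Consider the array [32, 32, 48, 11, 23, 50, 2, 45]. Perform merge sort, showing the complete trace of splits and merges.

Merge sort trace:

Split: [32, 32, 48, 11, 23, 50, 2, 45] -> [32, 32, 48, 11] and [23, 50, 2, 45]
  Split: [32, 32, 48, 11] -> [32, 32] and [48, 11]
    Split: [32, 32] -> [32] and [32]
    Merge: [32] + [32] -> [32, 32]
    Split: [48, 11] -> [48] and [11]
    Merge: [48] + [11] -> [11, 48]
  Merge: [32, 32] + [11, 48] -> [11, 32, 32, 48]
  Split: [23, 50, 2, 45] -> [23, 50] and [2, 45]
    Split: [23, 50] -> [23] and [50]
    Merge: [23] + [50] -> [23, 50]
    Split: [2, 45] -> [2] and [45]
    Merge: [2] + [45] -> [2, 45]
  Merge: [23, 50] + [2, 45] -> [2, 23, 45, 50]
Merge: [11, 32, 32, 48] + [2, 23, 45, 50] -> [2, 11, 23, 32, 32, 45, 48, 50]

Final sorted array: [2, 11, 23, 32, 32, 45, 48, 50]

The merge sort proceeds by recursively splitting the array and merging sorted halves.
After all merges, the sorted array is [2, 11, 23, 32, 32, 45, 48, 50].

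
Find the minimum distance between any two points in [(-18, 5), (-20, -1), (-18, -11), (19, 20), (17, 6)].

Computing all pairwise distances among 5 points:

d((-18, 5), (-20, -1)) = 6.3246 <-- minimum
d((-18, 5), (-18, -11)) = 16.0
d((-18, 5), (19, 20)) = 39.9249
d((-18, 5), (17, 6)) = 35.0143
d((-20, -1), (-18, -11)) = 10.198
d((-20, -1), (19, 20)) = 44.2945
d((-20, -1), (17, 6)) = 37.6563
d((-18, -11), (19, 20)) = 48.2701
d((-18, -11), (17, 6)) = 38.9102
d((19, 20), (17, 6)) = 14.1421

Closest pair: (-18, 5) and (-20, -1) with distance 6.3246

The closest pair is (-18, 5) and (-20, -1) with Euclidean distance 6.3246. For 5 points, brute-force pairwise comparison is shown above. For large n, the divide-and-conquer algorithm (sort by x, recurse on halves, check the dividing strip) achieves O(n log n).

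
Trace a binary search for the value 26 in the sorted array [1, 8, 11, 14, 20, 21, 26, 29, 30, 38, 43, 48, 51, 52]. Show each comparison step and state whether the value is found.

Binary search for 26 in [1, 8, 11, 14, 20, 21, 26, 29, 30, 38, 43, 48, 51, 52]:

lo=0, hi=13, mid=6, arr[mid]=26 -> Found target at index 6!

Binary search finds 26 at index 6 after 1 comparisons. The search repeatedly halves the search space by comparing with the middle element.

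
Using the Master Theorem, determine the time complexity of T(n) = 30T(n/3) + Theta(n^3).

Master Theorem for T(n) = 30T(n/3) + O(n^3):

a = 30, b = 3, c = 3
log_b(a) = log_3(30) = 3.0959

Case 1: c = 3 < log_3(30) = 3.0959
T(n) = O(n^(log_3 30))

For T(n) = 30T(n/3) + O(n^3): log_3(30) = 3.0959. This is Case 1 of the Master Theorem (c < log_b(a), work dominated by leaves), giving O(n^(log_3 30)).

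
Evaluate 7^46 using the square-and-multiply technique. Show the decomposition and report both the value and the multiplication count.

Computing 7^46 by squaring (build up from 7^1; each line after the first costs one multiplication):

7^1 = 7
7^2 = (7^1)^2 = 7^2 = 49
7^4 = (7^2)^2 = 49^2 = 2401
7^5 = 7 * 7^4 = 7 * 2401 = 16807
7^10 = (7^5)^2 = 16807^2 = 282475249
7^11 = 7 * 7^10 = 7 * 282475249 = 1977326743
7^22 = (7^11)^2 = 1977326743^2 = 3909821048582988049
7^23 = 7 * 7^22 = 7 * 3909821048582988049 = 27368747340080916343
7^46 = (7^23)^2 = 27368747340080916343^2 = 749048330965186233494494102694564493649

Result: 749048330965186233494494102694564493649
Multiplications needed: 8 (8 lines after 7^1)

7^46 = 749048330965186233494494102694564493649. Using exponentiation by squaring, this requires 8 multiplications. The key idea: if the exponent is even, square the half-power; if odd, multiply by the base once.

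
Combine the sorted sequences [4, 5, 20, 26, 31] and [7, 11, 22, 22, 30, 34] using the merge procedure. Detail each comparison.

Merging process:

Compare 4 vs 7: take 4 from left. Merged: [4]
Compare 5 vs 7: take 5 from left. Merged: [4, 5]
Compare 20 vs 7: take 7 from right. Merged: [4, 5, 7]
Compare 20 vs 11: take 11 from right. Merged: [4, 5, 7, 11]
Compare 20 vs 22: take 20 from left. Merged: [4, 5, 7, 11, 20]
Compare 26 vs 22: take 22 from right. Merged: [4, 5, 7, 11, 20, 22]
Compare 26 vs 22: take 22 from right. Merged: [4, 5, 7, 11, 20, 22, 22]
Compare 26 vs 30: take 26 from left. Merged: [4, 5, 7, 11, 20, 22, 22, 26]
Compare 31 vs 30: take 30 from right. Merged: [4, 5, 7, 11, 20, 22, 22, 26, 30]
Compare 31 vs 34: take 31 from left. Merged: [4, 5, 7, 11, 20, 22, 22, 26, 30, 31]
Append remaining from right: [34]. Merged: [4, 5, 7, 11, 20, 22, 22, 26, 30, 31, 34]

Final merged array: [4, 5, 7, 11, 20, 22, 22, 26, 30, 31, 34]
Total comparisons: 10

The merged array is [4, 5, 7, 11, 20, 22, 22, 26, 30, 31, 34], requiring 10 comparisons. The merge step runs in O(n) time where n is the total number of elements.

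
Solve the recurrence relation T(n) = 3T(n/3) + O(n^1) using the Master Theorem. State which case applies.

Master Theorem for T(n) = 3T(n/3) + O(n^1):

a = 3, b = 3, c = 1
log_b(a) = log_3(3) = 1.0000

Case 2: c = 1 = log_3(3) = 1.0000
T(n) = O(n^1 log n) = O(n log n)

For T(n) = 3T(n/3) + O(n^1): log_3(3) = 1.0000. This is Case 2 of the Master Theorem (c = log_b(a), equal work at all levels), giving O(n log n).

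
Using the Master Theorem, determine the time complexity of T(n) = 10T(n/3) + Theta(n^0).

Master Theorem for T(n) = 10T(n/3) + O(n^0):

a = 10, b = 3, c = 0
log_b(a) = log_3(10) = 2.0959

Case 1: c = 0 < log_3(10) = 2.0959
T(n) = O(n^(log_3 10))

For T(n) = 10T(n/3) + O(n^0): log_3(10) = 2.0959. This is Case 1 of the Master Theorem (c < log_b(a), work dominated by leaves), giving O(n^(log_3 10)).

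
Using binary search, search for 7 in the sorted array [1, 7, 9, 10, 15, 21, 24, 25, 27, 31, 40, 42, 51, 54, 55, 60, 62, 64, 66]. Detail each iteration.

Binary search for 7 in [1, 7, 9, 10, 15, 21, 24, 25, 27, 31, 40, 42, 51, 54, 55, 60, 62, 64, 66]:

lo=0, hi=18, mid=9, arr[mid]=31 -> 31 > 7, search left half
lo=0, hi=8, mid=4, arr[mid]=15 -> 15 > 7, search left half
lo=0, hi=3, mid=1, arr[mid]=7 -> Found target at index 1!

Binary search finds 7 at index 1 after 3 comparisons. The search repeatedly halves the search space by comparing with the middle element.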